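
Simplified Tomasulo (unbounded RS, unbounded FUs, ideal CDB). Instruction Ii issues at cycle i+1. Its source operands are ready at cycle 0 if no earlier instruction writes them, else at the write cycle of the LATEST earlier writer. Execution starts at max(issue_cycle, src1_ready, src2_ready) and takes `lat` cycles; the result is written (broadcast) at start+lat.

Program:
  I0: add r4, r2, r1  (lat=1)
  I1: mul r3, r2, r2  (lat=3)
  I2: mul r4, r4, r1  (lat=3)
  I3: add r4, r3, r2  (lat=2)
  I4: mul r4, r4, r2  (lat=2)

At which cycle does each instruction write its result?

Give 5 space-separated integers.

I0 add r4: issue@1 deps=(None,None) exec_start@1 write@2
I1 mul r3: issue@2 deps=(None,None) exec_start@2 write@5
I2 mul r4: issue@3 deps=(0,None) exec_start@3 write@6
I3 add r4: issue@4 deps=(1,None) exec_start@5 write@7
I4 mul r4: issue@5 deps=(3,None) exec_start@7 write@9

Answer: 2 5 6 7 9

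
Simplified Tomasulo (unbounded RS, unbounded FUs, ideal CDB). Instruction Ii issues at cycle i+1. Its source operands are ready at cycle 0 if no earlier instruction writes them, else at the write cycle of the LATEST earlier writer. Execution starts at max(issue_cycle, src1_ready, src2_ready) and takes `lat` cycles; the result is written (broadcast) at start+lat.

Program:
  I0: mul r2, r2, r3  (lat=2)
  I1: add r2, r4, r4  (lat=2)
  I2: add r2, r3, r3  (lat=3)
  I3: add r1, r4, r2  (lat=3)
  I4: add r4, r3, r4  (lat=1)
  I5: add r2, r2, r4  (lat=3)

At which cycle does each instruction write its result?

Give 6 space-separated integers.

Answer: 3 4 6 9 6 9

Derivation:
I0 mul r2: issue@1 deps=(None,None) exec_start@1 write@3
I1 add r2: issue@2 deps=(None,None) exec_start@2 write@4
I2 add r2: issue@3 deps=(None,None) exec_start@3 write@6
I3 add r1: issue@4 deps=(None,2) exec_start@6 write@9
I4 add r4: issue@5 deps=(None,None) exec_start@5 write@6
I5 add r2: issue@6 deps=(2,4) exec_start@6 write@9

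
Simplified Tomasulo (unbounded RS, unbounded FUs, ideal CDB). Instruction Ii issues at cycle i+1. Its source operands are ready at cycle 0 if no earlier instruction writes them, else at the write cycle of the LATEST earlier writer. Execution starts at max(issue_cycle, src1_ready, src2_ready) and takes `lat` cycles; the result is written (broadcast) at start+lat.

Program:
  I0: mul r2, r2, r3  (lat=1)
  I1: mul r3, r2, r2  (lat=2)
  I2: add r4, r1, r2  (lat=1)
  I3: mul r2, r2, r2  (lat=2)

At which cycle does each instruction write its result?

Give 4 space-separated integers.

Answer: 2 4 4 6

Derivation:
I0 mul r2: issue@1 deps=(None,None) exec_start@1 write@2
I1 mul r3: issue@2 deps=(0,0) exec_start@2 write@4
I2 add r4: issue@3 deps=(None,0) exec_start@3 write@4
I3 mul r2: issue@4 deps=(0,0) exec_start@4 write@6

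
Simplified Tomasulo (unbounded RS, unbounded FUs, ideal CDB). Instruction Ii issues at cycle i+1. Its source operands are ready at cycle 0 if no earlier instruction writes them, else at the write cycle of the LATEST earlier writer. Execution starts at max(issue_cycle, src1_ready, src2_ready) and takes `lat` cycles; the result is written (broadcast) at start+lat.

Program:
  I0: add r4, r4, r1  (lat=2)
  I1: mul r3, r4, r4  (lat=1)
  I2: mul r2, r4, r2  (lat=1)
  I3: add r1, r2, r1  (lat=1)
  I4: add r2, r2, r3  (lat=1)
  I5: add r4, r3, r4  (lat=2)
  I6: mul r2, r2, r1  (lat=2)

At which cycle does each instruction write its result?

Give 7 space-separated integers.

Answer: 3 4 4 5 6 8 9

Derivation:
I0 add r4: issue@1 deps=(None,None) exec_start@1 write@3
I1 mul r3: issue@2 deps=(0,0) exec_start@3 write@4
I2 mul r2: issue@3 deps=(0,None) exec_start@3 write@4
I3 add r1: issue@4 deps=(2,None) exec_start@4 write@5
I4 add r2: issue@5 deps=(2,1) exec_start@5 write@6
I5 add r4: issue@6 deps=(1,0) exec_start@6 write@8
I6 mul r2: issue@7 deps=(4,3) exec_start@7 write@9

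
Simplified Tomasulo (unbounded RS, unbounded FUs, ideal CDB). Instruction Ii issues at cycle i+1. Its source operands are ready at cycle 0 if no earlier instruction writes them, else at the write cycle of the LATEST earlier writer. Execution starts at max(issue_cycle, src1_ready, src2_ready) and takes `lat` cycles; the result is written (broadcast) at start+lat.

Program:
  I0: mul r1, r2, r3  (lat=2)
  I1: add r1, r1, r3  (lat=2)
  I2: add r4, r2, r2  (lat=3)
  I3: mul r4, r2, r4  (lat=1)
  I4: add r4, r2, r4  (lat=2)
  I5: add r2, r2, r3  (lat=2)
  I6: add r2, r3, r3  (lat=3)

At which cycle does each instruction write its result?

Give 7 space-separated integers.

I0 mul r1: issue@1 deps=(None,None) exec_start@1 write@3
I1 add r1: issue@2 deps=(0,None) exec_start@3 write@5
I2 add r4: issue@3 deps=(None,None) exec_start@3 write@6
I3 mul r4: issue@4 deps=(None,2) exec_start@6 write@7
I4 add r4: issue@5 deps=(None,3) exec_start@7 write@9
I5 add r2: issue@6 deps=(None,None) exec_start@6 write@8
I6 add r2: issue@7 deps=(None,None) exec_start@7 write@10

Answer: 3 5 6 7 9 8 10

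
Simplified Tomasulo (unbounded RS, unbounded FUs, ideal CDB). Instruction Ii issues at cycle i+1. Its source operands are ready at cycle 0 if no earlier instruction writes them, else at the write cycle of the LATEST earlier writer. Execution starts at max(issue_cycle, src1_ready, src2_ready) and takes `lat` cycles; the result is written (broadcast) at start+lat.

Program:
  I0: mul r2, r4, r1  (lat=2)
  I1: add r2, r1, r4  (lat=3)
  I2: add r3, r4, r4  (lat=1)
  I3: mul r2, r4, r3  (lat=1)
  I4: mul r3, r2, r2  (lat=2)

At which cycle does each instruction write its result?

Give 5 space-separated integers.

I0 mul r2: issue@1 deps=(None,None) exec_start@1 write@3
I1 add r2: issue@2 deps=(None,None) exec_start@2 write@5
I2 add r3: issue@3 deps=(None,None) exec_start@3 write@4
I3 mul r2: issue@4 deps=(None,2) exec_start@4 write@5
I4 mul r3: issue@5 deps=(3,3) exec_start@5 write@7

Answer: 3 5 4 5 7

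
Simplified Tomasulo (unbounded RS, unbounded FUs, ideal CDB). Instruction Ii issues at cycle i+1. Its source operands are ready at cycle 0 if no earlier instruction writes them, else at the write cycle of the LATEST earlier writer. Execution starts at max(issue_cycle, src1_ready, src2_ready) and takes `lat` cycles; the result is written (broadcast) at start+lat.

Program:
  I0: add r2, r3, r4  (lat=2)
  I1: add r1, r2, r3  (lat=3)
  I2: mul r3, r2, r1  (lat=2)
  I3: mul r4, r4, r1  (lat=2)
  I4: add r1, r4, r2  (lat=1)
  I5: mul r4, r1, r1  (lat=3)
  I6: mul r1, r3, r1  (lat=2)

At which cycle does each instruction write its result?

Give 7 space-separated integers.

Answer: 3 6 8 8 9 12 11

Derivation:
I0 add r2: issue@1 deps=(None,None) exec_start@1 write@3
I1 add r1: issue@2 deps=(0,None) exec_start@3 write@6
I2 mul r3: issue@3 deps=(0,1) exec_start@6 write@8
I3 mul r4: issue@4 deps=(None,1) exec_start@6 write@8
I4 add r1: issue@5 deps=(3,0) exec_start@8 write@9
I5 mul r4: issue@6 deps=(4,4) exec_start@9 write@12
I6 mul r1: issue@7 deps=(2,4) exec_start@9 write@11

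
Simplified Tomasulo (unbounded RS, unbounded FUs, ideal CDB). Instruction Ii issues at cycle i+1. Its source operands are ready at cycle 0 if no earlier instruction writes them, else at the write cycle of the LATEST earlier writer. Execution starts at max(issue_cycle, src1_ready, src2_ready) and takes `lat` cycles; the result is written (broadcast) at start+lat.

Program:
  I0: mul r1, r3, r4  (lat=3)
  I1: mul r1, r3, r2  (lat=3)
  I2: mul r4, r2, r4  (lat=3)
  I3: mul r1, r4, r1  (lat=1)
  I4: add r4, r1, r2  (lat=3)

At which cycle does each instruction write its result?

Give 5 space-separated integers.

I0 mul r1: issue@1 deps=(None,None) exec_start@1 write@4
I1 mul r1: issue@2 deps=(None,None) exec_start@2 write@5
I2 mul r4: issue@3 deps=(None,None) exec_start@3 write@6
I3 mul r1: issue@4 deps=(2,1) exec_start@6 write@7
I4 add r4: issue@5 deps=(3,None) exec_start@7 write@10

Answer: 4 5 6 7 10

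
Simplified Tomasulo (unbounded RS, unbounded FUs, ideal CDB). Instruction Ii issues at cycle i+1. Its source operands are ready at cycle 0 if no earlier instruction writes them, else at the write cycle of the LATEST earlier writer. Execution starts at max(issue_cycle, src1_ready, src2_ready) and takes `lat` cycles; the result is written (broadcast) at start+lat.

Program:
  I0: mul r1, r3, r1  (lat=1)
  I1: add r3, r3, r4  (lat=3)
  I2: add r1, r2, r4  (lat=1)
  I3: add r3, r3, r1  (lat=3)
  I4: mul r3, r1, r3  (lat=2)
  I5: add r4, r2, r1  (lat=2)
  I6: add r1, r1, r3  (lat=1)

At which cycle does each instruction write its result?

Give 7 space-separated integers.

Answer: 2 5 4 8 10 8 11

Derivation:
I0 mul r1: issue@1 deps=(None,None) exec_start@1 write@2
I1 add r3: issue@2 deps=(None,None) exec_start@2 write@5
I2 add r1: issue@3 deps=(None,None) exec_start@3 write@4
I3 add r3: issue@4 deps=(1,2) exec_start@5 write@8
I4 mul r3: issue@5 deps=(2,3) exec_start@8 write@10
I5 add r4: issue@6 deps=(None,2) exec_start@6 write@8
I6 add r1: issue@7 deps=(2,4) exec_start@10 write@11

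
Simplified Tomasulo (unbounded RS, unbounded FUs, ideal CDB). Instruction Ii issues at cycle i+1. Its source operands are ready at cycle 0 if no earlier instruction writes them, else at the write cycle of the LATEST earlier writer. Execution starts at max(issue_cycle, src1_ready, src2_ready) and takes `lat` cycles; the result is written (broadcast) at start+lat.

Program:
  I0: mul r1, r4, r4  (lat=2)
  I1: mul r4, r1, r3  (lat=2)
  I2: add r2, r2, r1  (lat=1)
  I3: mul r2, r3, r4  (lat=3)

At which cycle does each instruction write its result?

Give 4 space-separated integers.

I0 mul r1: issue@1 deps=(None,None) exec_start@1 write@3
I1 mul r4: issue@2 deps=(0,None) exec_start@3 write@5
I2 add r2: issue@3 deps=(None,0) exec_start@3 write@4
I3 mul r2: issue@4 deps=(None,1) exec_start@5 write@8

Answer: 3 5 4 8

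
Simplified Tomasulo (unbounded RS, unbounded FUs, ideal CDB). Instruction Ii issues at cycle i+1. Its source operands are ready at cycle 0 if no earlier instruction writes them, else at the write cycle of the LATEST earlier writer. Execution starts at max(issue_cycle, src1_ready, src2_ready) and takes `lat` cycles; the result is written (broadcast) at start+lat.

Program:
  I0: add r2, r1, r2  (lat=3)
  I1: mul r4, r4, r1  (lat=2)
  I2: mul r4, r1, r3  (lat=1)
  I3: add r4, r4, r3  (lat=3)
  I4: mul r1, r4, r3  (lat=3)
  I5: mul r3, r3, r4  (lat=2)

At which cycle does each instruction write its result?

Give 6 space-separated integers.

I0 add r2: issue@1 deps=(None,None) exec_start@1 write@4
I1 mul r4: issue@2 deps=(None,None) exec_start@2 write@4
I2 mul r4: issue@3 deps=(None,None) exec_start@3 write@4
I3 add r4: issue@4 deps=(2,None) exec_start@4 write@7
I4 mul r1: issue@5 deps=(3,None) exec_start@7 write@10
I5 mul r3: issue@6 deps=(None,3) exec_start@7 write@9

Answer: 4 4 4 7 10 9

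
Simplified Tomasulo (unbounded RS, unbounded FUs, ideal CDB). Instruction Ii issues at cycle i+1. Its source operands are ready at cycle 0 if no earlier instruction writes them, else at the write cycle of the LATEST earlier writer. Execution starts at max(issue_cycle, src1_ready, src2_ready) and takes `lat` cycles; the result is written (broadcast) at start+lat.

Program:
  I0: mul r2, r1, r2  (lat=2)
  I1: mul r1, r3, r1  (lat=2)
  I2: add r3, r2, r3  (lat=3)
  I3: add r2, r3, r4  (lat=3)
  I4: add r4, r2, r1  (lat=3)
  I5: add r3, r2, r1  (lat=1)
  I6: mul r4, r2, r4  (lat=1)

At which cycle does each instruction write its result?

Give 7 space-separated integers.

Answer: 3 4 6 9 12 10 13

Derivation:
I0 mul r2: issue@1 deps=(None,None) exec_start@1 write@3
I1 mul r1: issue@2 deps=(None,None) exec_start@2 write@4
I2 add r3: issue@3 deps=(0,None) exec_start@3 write@6
I3 add r2: issue@4 deps=(2,None) exec_start@6 write@9
I4 add r4: issue@5 deps=(3,1) exec_start@9 write@12
I5 add r3: issue@6 deps=(3,1) exec_start@9 write@10
I6 mul r4: issue@7 deps=(3,4) exec_start@12 write@13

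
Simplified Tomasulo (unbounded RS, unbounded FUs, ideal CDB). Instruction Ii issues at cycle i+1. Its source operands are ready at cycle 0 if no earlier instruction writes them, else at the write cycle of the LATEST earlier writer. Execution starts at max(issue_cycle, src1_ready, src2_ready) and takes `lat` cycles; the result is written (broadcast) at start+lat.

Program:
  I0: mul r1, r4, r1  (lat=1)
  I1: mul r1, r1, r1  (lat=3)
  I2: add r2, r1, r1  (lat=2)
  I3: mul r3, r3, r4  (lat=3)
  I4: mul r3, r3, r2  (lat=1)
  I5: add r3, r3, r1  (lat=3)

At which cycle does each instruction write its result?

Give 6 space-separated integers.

I0 mul r1: issue@1 deps=(None,None) exec_start@1 write@2
I1 mul r1: issue@2 deps=(0,0) exec_start@2 write@5
I2 add r2: issue@3 deps=(1,1) exec_start@5 write@7
I3 mul r3: issue@4 deps=(None,None) exec_start@4 write@7
I4 mul r3: issue@5 deps=(3,2) exec_start@7 write@8
I5 add r3: issue@6 deps=(4,1) exec_start@8 write@11

Answer: 2 5 7 7 8 11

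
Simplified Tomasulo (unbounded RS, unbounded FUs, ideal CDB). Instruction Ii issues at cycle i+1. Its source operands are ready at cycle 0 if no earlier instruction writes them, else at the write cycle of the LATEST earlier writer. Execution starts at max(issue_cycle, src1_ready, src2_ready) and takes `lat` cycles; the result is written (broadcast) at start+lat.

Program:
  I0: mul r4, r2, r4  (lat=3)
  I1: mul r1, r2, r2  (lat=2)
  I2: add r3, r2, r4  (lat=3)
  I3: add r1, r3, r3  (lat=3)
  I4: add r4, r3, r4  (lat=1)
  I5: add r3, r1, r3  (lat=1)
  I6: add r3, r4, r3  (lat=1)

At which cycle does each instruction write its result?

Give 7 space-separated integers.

Answer: 4 4 7 10 8 11 12

Derivation:
I0 mul r4: issue@1 deps=(None,None) exec_start@1 write@4
I1 mul r1: issue@2 deps=(None,None) exec_start@2 write@4
I2 add r3: issue@3 deps=(None,0) exec_start@4 write@7
I3 add r1: issue@4 deps=(2,2) exec_start@7 write@10
I4 add r4: issue@5 deps=(2,0) exec_start@7 write@8
I5 add r3: issue@6 deps=(3,2) exec_start@10 write@11
I6 add r3: issue@7 deps=(4,5) exec_start@11 write@12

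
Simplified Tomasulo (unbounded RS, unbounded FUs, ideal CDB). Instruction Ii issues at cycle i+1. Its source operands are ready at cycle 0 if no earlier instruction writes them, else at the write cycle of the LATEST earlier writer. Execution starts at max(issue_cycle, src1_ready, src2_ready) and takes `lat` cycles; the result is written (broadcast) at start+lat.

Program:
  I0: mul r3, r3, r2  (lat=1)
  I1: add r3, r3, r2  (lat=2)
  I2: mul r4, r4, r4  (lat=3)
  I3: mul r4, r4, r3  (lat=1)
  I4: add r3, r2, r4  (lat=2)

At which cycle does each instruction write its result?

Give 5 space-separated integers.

Answer: 2 4 6 7 9

Derivation:
I0 mul r3: issue@1 deps=(None,None) exec_start@1 write@2
I1 add r3: issue@2 deps=(0,None) exec_start@2 write@4
I2 mul r4: issue@3 deps=(None,None) exec_start@3 write@6
I3 mul r4: issue@4 deps=(2,1) exec_start@6 write@7
I4 add r3: issue@5 deps=(None,3) exec_start@7 write@9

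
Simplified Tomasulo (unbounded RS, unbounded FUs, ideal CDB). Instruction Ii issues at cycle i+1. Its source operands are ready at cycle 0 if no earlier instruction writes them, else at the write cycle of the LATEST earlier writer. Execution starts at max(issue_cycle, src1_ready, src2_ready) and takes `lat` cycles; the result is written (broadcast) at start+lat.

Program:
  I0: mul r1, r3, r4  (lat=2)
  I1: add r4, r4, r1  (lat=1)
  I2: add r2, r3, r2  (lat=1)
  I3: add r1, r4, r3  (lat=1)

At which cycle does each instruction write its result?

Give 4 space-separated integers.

Answer: 3 4 4 5

Derivation:
I0 mul r1: issue@1 deps=(None,None) exec_start@1 write@3
I1 add r4: issue@2 deps=(None,0) exec_start@3 write@4
I2 add r2: issue@3 deps=(None,None) exec_start@3 write@4
I3 add r1: issue@4 deps=(1,None) exec_start@4 write@5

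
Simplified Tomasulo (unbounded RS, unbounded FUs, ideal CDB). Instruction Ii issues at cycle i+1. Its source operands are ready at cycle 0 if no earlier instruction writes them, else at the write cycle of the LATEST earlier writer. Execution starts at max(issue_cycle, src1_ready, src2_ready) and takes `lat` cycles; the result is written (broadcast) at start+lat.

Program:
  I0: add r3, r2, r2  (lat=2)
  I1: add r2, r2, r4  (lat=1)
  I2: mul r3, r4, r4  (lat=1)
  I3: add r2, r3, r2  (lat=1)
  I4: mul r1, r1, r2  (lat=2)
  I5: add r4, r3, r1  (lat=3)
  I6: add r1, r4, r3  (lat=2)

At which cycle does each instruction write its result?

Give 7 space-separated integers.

I0 add r3: issue@1 deps=(None,None) exec_start@1 write@3
I1 add r2: issue@2 deps=(None,None) exec_start@2 write@3
I2 mul r3: issue@3 deps=(None,None) exec_start@3 write@4
I3 add r2: issue@4 deps=(2,1) exec_start@4 write@5
I4 mul r1: issue@5 deps=(None,3) exec_start@5 write@7
I5 add r4: issue@6 deps=(2,4) exec_start@7 write@10
I6 add r1: issue@7 deps=(5,2) exec_start@10 write@12

Answer: 3 3 4 5 7 10 12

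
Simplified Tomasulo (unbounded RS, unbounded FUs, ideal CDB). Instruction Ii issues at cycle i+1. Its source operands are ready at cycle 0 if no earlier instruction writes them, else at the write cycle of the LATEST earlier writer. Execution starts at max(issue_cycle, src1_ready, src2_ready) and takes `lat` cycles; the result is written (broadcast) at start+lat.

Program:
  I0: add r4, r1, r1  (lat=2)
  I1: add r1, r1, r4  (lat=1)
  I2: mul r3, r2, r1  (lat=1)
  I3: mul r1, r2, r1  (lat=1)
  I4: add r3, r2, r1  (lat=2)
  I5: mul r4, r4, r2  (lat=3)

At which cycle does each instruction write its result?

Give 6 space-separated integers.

I0 add r4: issue@1 deps=(None,None) exec_start@1 write@3
I1 add r1: issue@2 deps=(None,0) exec_start@3 write@4
I2 mul r3: issue@3 deps=(None,1) exec_start@4 write@5
I3 mul r1: issue@4 deps=(None,1) exec_start@4 write@5
I4 add r3: issue@5 deps=(None,3) exec_start@5 write@7
I5 mul r4: issue@6 deps=(0,None) exec_start@6 write@9

Answer: 3 4 5 5 7 9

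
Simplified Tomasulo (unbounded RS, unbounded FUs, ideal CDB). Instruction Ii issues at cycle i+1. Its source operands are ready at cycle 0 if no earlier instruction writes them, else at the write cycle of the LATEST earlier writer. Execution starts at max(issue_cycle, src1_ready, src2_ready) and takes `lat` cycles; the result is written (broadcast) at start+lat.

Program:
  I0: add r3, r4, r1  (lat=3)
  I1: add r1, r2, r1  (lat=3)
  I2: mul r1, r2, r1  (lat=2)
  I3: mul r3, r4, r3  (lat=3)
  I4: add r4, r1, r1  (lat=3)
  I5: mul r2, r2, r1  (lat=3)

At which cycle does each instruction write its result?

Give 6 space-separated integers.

Answer: 4 5 7 7 10 10

Derivation:
I0 add r3: issue@1 deps=(None,None) exec_start@1 write@4
I1 add r1: issue@2 deps=(None,None) exec_start@2 write@5
I2 mul r1: issue@3 deps=(None,1) exec_start@5 write@7
I3 mul r3: issue@4 deps=(None,0) exec_start@4 write@7
I4 add r4: issue@5 deps=(2,2) exec_start@7 write@10
I5 mul r2: issue@6 deps=(None,2) exec_start@7 write@10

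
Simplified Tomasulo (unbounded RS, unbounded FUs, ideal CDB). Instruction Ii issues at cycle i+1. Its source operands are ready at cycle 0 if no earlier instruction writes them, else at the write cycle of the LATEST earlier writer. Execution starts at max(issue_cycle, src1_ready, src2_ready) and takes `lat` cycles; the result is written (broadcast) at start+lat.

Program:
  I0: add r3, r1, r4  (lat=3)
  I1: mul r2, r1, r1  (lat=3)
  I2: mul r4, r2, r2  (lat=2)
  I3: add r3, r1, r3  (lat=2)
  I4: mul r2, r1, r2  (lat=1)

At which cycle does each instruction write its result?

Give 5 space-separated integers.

I0 add r3: issue@1 deps=(None,None) exec_start@1 write@4
I1 mul r2: issue@2 deps=(None,None) exec_start@2 write@5
I2 mul r4: issue@3 deps=(1,1) exec_start@5 write@7
I3 add r3: issue@4 deps=(None,0) exec_start@4 write@6
I4 mul r2: issue@5 deps=(None,1) exec_start@5 write@6

Answer: 4 5 7 6 6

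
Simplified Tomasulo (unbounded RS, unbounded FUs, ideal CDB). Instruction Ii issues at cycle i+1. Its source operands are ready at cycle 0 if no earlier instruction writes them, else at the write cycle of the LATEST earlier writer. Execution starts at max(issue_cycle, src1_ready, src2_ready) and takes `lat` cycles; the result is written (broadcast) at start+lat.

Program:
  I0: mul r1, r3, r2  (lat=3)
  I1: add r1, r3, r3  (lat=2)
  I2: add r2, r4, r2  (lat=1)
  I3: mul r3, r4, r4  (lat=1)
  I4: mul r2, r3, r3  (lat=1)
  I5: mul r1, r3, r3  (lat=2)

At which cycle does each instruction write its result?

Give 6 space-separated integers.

I0 mul r1: issue@1 deps=(None,None) exec_start@1 write@4
I1 add r1: issue@2 deps=(None,None) exec_start@2 write@4
I2 add r2: issue@3 deps=(None,None) exec_start@3 write@4
I3 mul r3: issue@4 deps=(None,None) exec_start@4 write@5
I4 mul r2: issue@5 deps=(3,3) exec_start@5 write@6
I5 mul r1: issue@6 deps=(3,3) exec_start@6 write@8

Answer: 4 4 4 5 6 8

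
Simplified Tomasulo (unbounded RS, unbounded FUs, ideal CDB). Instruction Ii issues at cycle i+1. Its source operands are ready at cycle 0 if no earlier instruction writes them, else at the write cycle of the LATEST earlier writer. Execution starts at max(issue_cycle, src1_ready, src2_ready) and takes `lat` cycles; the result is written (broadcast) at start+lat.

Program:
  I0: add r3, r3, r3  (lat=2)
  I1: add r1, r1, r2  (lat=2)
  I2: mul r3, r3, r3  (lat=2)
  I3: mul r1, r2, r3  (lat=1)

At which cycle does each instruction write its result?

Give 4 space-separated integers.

I0 add r3: issue@1 deps=(None,None) exec_start@1 write@3
I1 add r1: issue@2 deps=(None,None) exec_start@2 write@4
I2 mul r3: issue@3 deps=(0,0) exec_start@3 write@5
I3 mul r1: issue@4 deps=(None,2) exec_start@5 write@6

Answer: 3 4 5 6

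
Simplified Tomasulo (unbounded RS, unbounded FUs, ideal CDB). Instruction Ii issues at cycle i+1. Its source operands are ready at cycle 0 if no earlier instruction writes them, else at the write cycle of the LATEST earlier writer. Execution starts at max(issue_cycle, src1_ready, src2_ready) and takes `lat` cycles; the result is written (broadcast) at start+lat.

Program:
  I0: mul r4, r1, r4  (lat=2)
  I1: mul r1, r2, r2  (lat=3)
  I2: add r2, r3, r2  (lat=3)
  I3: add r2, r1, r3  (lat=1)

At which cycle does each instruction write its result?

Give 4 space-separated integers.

Answer: 3 5 6 6

Derivation:
I0 mul r4: issue@1 deps=(None,None) exec_start@1 write@3
I1 mul r1: issue@2 deps=(None,None) exec_start@2 write@5
I2 add r2: issue@3 deps=(None,None) exec_start@3 write@6
I3 add r2: issue@4 deps=(1,None) exec_start@5 write@6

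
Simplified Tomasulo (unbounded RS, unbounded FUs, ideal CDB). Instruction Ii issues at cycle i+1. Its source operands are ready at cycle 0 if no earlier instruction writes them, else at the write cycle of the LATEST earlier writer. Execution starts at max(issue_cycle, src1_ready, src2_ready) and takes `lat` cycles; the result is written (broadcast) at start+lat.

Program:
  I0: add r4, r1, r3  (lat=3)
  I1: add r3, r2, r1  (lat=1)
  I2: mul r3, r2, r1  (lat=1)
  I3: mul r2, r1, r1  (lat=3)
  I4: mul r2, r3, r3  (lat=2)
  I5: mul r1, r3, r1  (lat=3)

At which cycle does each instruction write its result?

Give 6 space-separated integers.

Answer: 4 3 4 7 7 9

Derivation:
I0 add r4: issue@1 deps=(None,None) exec_start@1 write@4
I1 add r3: issue@2 deps=(None,None) exec_start@2 write@3
I2 mul r3: issue@3 deps=(None,None) exec_start@3 write@4
I3 mul r2: issue@4 deps=(None,None) exec_start@4 write@7
I4 mul r2: issue@5 deps=(2,2) exec_start@5 write@7
I5 mul r1: issue@6 deps=(2,None) exec_start@6 write@9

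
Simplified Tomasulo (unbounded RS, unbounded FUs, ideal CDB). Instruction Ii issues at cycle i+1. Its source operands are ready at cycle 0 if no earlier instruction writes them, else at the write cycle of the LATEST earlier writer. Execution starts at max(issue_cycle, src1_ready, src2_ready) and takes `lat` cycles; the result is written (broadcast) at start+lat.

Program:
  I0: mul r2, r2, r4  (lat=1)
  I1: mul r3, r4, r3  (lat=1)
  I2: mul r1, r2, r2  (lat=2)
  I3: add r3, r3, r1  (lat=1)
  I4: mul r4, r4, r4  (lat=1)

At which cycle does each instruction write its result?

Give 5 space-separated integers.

Answer: 2 3 5 6 6

Derivation:
I0 mul r2: issue@1 deps=(None,None) exec_start@1 write@2
I1 mul r3: issue@2 deps=(None,None) exec_start@2 write@3
I2 mul r1: issue@3 deps=(0,0) exec_start@3 write@5
I3 add r3: issue@4 deps=(1,2) exec_start@5 write@6
I4 mul r4: issue@5 deps=(None,None) exec_start@5 write@6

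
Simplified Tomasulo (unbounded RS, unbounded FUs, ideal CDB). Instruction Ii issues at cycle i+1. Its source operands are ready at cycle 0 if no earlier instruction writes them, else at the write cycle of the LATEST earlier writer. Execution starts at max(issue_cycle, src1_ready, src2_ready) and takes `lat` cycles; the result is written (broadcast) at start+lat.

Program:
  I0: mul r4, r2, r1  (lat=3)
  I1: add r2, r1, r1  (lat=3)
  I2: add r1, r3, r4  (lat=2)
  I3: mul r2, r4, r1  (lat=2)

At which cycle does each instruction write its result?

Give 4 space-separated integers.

I0 mul r4: issue@1 deps=(None,None) exec_start@1 write@4
I1 add r2: issue@2 deps=(None,None) exec_start@2 write@5
I2 add r1: issue@3 deps=(None,0) exec_start@4 write@6
I3 mul r2: issue@4 deps=(0,2) exec_start@6 write@8

Answer: 4 5 6 8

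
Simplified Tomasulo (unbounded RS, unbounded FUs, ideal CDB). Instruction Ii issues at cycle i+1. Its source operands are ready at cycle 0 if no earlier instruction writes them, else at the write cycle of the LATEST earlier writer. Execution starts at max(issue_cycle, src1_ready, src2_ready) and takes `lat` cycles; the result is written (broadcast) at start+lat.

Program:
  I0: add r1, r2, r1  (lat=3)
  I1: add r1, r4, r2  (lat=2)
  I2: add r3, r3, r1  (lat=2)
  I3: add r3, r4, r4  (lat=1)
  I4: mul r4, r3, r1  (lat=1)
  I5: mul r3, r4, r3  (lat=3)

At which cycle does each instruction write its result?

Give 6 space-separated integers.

Answer: 4 4 6 5 6 9

Derivation:
I0 add r1: issue@1 deps=(None,None) exec_start@1 write@4
I1 add r1: issue@2 deps=(None,None) exec_start@2 write@4
I2 add r3: issue@3 deps=(None,1) exec_start@4 write@6
I3 add r3: issue@4 deps=(None,None) exec_start@4 write@5
I4 mul r4: issue@5 deps=(3,1) exec_start@5 write@6
I5 mul r3: issue@6 deps=(4,3) exec_start@6 write@9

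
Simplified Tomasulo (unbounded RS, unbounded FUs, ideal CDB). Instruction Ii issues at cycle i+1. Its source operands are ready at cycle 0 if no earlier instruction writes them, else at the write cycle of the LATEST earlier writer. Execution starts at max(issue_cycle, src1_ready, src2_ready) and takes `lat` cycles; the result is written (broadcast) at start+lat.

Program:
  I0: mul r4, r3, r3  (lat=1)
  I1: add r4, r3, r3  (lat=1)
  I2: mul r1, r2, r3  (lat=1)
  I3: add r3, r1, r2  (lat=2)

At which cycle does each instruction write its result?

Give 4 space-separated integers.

I0 mul r4: issue@1 deps=(None,None) exec_start@1 write@2
I1 add r4: issue@2 deps=(None,None) exec_start@2 write@3
I2 mul r1: issue@3 deps=(None,None) exec_start@3 write@4
I3 add r3: issue@4 deps=(2,None) exec_start@4 write@6

Answer: 2 3 4 6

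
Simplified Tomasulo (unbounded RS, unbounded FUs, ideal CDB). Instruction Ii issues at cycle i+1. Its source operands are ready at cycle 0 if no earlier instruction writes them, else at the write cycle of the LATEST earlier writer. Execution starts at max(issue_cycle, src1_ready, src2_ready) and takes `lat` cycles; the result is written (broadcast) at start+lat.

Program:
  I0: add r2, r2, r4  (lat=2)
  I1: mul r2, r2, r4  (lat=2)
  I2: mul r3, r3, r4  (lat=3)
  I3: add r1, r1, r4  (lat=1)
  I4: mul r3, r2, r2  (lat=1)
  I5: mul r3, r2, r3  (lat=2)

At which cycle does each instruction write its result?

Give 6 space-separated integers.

I0 add r2: issue@1 deps=(None,None) exec_start@1 write@3
I1 mul r2: issue@2 deps=(0,None) exec_start@3 write@5
I2 mul r3: issue@3 deps=(None,None) exec_start@3 write@6
I3 add r1: issue@4 deps=(None,None) exec_start@4 write@5
I4 mul r3: issue@5 deps=(1,1) exec_start@5 write@6
I5 mul r3: issue@6 deps=(1,4) exec_start@6 write@8

Answer: 3 5 6 5 6 8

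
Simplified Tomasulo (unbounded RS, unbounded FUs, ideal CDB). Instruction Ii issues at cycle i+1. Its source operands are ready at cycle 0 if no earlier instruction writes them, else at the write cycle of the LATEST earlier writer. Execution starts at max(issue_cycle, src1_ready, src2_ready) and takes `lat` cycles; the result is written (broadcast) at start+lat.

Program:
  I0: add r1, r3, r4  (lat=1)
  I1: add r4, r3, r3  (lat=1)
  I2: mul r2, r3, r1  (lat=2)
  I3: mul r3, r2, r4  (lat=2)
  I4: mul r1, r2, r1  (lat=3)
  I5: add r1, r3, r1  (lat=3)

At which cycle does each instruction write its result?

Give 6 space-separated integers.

I0 add r1: issue@1 deps=(None,None) exec_start@1 write@2
I1 add r4: issue@2 deps=(None,None) exec_start@2 write@3
I2 mul r2: issue@3 deps=(None,0) exec_start@3 write@5
I3 mul r3: issue@4 deps=(2,1) exec_start@5 write@7
I4 mul r1: issue@5 deps=(2,0) exec_start@5 write@8
I5 add r1: issue@6 deps=(3,4) exec_start@8 write@11

Answer: 2 3 5 7 8 11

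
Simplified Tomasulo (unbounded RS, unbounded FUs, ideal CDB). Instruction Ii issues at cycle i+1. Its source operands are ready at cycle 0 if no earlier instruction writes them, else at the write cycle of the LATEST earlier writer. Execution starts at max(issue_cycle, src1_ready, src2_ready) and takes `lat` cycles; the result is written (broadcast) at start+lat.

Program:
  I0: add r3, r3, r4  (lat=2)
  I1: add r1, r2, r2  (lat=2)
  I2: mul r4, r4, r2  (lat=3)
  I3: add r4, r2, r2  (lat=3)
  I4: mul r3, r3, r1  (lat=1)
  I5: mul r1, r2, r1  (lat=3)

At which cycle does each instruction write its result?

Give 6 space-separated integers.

I0 add r3: issue@1 deps=(None,None) exec_start@1 write@3
I1 add r1: issue@2 deps=(None,None) exec_start@2 write@4
I2 mul r4: issue@3 deps=(None,None) exec_start@3 write@6
I3 add r4: issue@4 deps=(None,None) exec_start@4 write@7
I4 mul r3: issue@5 deps=(0,1) exec_start@5 write@6
I5 mul r1: issue@6 deps=(None,1) exec_start@6 write@9

Answer: 3 4 6 7 6 9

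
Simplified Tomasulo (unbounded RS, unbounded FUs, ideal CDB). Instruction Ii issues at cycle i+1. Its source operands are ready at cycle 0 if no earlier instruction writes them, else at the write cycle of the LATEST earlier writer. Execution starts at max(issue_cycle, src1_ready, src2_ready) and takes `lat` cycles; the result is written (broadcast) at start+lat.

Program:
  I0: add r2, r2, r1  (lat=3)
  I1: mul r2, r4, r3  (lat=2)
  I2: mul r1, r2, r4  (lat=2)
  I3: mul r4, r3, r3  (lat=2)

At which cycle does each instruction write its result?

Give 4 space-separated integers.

Answer: 4 4 6 6

Derivation:
I0 add r2: issue@1 deps=(None,None) exec_start@1 write@4
I1 mul r2: issue@2 deps=(None,None) exec_start@2 write@4
I2 mul r1: issue@3 deps=(1,None) exec_start@4 write@6
I3 mul r4: issue@4 deps=(None,None) exec_start@4 write@6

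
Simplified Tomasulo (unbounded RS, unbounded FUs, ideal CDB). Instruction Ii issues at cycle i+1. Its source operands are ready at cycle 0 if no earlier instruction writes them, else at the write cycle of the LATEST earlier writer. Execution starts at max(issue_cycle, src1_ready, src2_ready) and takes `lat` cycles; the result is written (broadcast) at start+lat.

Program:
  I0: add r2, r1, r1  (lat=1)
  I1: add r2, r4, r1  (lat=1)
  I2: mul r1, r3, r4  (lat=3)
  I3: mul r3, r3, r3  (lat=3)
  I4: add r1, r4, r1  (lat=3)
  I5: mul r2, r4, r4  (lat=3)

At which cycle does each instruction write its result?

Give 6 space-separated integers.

Answer: 2 3 6 7 9 9

Derivation:
I0 add r2: issue@1 deps=(None,None) exec_start@1 write@2
I1 add r2: issue@2 deps=(None,None) exec_start@2 write@3
I2 mul r1: issue@3 deps=(None,None) exec_start@3 write@6
I3 mul r3: issue@4 deps=(None,None) exec_start@4 write@7
I4 add r1: issue@5 deps=(None,2) exec_start@6 write@9
I5 mul r2: issue@6 deps=(None,None) exec_start@6 write@9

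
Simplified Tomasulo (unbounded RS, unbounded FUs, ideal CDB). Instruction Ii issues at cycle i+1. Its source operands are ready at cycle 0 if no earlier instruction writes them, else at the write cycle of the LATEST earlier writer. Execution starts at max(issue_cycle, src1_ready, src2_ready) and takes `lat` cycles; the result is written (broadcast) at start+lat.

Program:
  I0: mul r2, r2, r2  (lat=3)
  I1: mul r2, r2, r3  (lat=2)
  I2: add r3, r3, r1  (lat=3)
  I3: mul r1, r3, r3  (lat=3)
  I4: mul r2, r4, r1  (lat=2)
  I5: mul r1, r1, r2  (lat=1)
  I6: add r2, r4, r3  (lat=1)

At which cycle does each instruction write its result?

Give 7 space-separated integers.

Answer: 4 6 6 9 11 12 8

Derivation:
I0 mul r2: issue@1 deps=(None,None) exec_start@1 write@4
I1 mul r2: issue@2 deps=(0,None) exec_start@4 write@6
I2 add r3: issue@3 deps=(None,None) exec_start@3 write@6
I3 mul r1: issue@4 deps=(2,2) exec_start@6 write@9
I4 mul r2: issue@5 deps=(None,3) exec_start@9 write@11
I5 mul r1: issue@6 deps=(3,4) exec_start@11 write@12
I6 add r2: issue@7 deps=(None,2) exec_start@7 write@8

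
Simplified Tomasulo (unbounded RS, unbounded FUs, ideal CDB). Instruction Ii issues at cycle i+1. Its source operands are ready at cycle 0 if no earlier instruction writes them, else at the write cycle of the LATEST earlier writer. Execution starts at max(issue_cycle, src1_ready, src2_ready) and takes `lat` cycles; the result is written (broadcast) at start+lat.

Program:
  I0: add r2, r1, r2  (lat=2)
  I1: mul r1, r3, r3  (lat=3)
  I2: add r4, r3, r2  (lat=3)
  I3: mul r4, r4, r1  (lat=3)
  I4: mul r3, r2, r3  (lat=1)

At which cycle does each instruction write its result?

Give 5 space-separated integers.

I0 add r2: issue@1 deps=(None,None) exec_start@1 write@3
I1 mul r1: issue@2 deps=(None,None) exec_start@2 write@5
I2 add r4: issue@3 deps=(None,0) exec_start@3 write@6
I3 mul r4: issue@4 deps=(2,1) exec_start@6 write@9
I4 mul r3: issue@5 deps=(0,None) exec_start@5 write@6

Answer: 3 5 6 9 6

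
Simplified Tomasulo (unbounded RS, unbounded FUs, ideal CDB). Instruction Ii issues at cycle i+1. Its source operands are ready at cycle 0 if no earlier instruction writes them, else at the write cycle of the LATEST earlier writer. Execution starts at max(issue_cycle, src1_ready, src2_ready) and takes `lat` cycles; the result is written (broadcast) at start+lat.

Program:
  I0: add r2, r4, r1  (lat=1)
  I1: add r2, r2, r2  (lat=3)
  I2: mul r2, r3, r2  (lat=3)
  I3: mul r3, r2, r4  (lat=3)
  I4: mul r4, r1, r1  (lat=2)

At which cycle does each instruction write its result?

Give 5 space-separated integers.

I0 add r2: issue@1 deps=(None,None) exec_start@1 write@2
I1 add r2: issue@2 deps=(0,0) exec_start@2 write@5
I2 mul r2: issue@3 deps=(None,1) exec_start@5 write@8
I3 mul r3: issue@4 deps=(2,None) exec_start@8 write@11
I4 mul r4: issue@5 deps=(None,None) exec_start@5 write@7

Answer: 2 5 8 11 7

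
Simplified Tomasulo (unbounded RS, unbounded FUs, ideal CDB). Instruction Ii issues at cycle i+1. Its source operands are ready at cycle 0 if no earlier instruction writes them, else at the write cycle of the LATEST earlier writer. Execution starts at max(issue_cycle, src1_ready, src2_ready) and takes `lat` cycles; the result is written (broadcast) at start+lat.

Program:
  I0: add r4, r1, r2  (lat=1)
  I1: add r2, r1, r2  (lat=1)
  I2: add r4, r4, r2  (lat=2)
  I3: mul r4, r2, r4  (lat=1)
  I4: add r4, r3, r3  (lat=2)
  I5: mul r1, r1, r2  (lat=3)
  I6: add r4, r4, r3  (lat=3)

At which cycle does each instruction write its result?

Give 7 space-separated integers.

Answer: 2 3 5 6 7 9 10

Derivation:
I0 add r4: issue@1 deps=(None,None) exec_start@1 write@2
I1 add r2: issue@2 deps=(None,None) exec_start@2 write@3
I2 add r4: issue@3 deps=(0,1) exec_start@3 write@5
I3 mul r4: issue@4 deps=(1,2) exec_start@5 write@6
I4 add r4: issue@5 deps=(None,None) exec_start@5 write@7
I5 mul r1: issue@6 deps=(None,1) exec_start@6 write@9
I6 add r4: issue@7 deps=(4,None) exec_start@7 write@10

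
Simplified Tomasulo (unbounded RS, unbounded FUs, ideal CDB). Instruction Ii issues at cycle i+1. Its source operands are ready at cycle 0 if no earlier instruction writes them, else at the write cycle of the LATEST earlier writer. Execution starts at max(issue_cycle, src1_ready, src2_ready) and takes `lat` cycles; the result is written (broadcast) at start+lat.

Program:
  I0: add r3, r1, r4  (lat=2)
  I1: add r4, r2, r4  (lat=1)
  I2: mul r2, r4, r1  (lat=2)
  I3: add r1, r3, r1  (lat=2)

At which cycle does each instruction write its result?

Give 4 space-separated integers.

Answer: 3 3 5 6

Derivation:
I0 add r3: issue@1 deps=(None,None) exec_start@1 write@3
I1 add r4: issue@2 deps=(None,None) exec_start@2 write@3
I2 mul r2: issue@3 deps=(1,None) exec_start@3 write@5
I3 add r1: issue@4 deps=(0,None) exec_start@4 write@6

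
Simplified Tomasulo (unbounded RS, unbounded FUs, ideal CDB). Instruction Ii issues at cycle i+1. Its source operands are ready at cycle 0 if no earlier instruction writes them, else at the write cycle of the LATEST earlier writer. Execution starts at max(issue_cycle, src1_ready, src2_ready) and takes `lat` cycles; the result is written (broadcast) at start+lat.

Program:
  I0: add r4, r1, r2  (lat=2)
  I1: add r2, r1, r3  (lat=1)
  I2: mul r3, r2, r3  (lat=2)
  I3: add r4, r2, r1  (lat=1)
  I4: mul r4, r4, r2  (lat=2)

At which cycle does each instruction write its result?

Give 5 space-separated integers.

Answer: 3 3 5 5 7

Derivation:
I0 add r4: issue@1 deps=(None,None) exec_start@1 write@3
I1 add r2: issue@2 deps=(None,None) exec_start@2 write@3
I2 mul r3: issue@3 deps=(1,None) exec_start@3 write@5
I3 add r4: issue@4 deps=(1,None) exec_start@4 write@5
I4 mul r4: issue@5 deps=(3,1) exec_start@5 write@7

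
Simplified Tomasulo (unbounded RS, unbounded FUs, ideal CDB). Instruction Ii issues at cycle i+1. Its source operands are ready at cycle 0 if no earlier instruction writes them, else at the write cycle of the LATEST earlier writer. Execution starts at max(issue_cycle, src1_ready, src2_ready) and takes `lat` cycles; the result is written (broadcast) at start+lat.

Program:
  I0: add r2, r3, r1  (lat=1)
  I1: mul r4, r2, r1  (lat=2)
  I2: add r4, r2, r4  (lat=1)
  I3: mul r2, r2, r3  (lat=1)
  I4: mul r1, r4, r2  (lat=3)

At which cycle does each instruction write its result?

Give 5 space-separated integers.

Answer: 2 4 5 5 8

Derivation:
I0 add r2: issue@1 deps=(None,None) exec_start@1 write@2
I1 mul r4: issue@2 deps=(0,None) exec_start@2 write@4
I2 add r4: issue@3 deps=(0,1) exec_start@4 write@5
I3 mul r2: issue@4 deps=(0,None) exec_start@4 write@5
I4 mul r1: issue@5 deps=(2,3) exec_start@5 write@8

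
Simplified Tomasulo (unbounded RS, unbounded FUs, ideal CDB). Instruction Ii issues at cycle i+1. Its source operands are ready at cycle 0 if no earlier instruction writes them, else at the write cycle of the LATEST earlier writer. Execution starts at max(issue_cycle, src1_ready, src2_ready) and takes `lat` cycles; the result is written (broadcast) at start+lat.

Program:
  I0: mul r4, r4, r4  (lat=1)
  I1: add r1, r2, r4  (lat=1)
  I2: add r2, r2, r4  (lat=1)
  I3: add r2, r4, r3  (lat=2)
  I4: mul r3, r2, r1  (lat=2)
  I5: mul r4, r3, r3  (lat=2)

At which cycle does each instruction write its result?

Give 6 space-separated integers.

Answer: 2 3 4 6 8 10

Derivation:
I0 mul r4: issue@1 deps=(None,None) exec_start@1 write@2
I1 add r1: issue@2 deps=(None,0) exec_start@2 write@3
I2 add r2: issue@3 deps=(None,0) exec_start@3 write@4
I3 add r2: issue@4 deps=(0,None) exec_start@4 write@6
I4 mul r3: issue@5 deps=(3,1) exec_start@6 write@8
I5 mul r4: issue@6 deps=(4,4) exec_start@8 write@10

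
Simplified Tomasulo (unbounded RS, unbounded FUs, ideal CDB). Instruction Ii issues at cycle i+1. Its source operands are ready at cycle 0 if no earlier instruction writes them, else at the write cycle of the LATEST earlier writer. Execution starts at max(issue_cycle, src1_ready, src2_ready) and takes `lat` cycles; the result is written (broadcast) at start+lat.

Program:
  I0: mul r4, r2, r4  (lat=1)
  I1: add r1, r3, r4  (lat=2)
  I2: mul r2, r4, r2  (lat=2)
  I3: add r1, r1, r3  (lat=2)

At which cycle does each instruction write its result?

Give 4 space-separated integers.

Answer: 2 4 5 6

Derivation:
I0 mul r4: issue@1 deps=(None,None) exec_start@1 write@2
I1 add r1: issue@2 deps=(None,0) exec_start@2 write@4
I2 mul r2: issue@3 deps=(0,None) exec_start@3 write@5
I3 add r1: issue@4 deps=(1,None) exec_start@4 write@6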